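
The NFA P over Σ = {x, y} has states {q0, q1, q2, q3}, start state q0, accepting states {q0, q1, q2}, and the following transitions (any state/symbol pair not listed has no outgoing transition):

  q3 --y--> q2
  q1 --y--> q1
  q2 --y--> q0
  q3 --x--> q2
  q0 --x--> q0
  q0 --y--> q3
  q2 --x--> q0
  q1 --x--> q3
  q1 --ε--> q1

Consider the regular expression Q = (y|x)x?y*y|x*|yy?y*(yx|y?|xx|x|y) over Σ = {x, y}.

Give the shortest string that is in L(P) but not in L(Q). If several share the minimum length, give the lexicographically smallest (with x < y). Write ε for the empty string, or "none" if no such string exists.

The string xyx is accepted by P but not by Q.
No shorter string lies in the difference, and xyx is the lexicographically first length-3 string in L(P) \ L(Q).

xyx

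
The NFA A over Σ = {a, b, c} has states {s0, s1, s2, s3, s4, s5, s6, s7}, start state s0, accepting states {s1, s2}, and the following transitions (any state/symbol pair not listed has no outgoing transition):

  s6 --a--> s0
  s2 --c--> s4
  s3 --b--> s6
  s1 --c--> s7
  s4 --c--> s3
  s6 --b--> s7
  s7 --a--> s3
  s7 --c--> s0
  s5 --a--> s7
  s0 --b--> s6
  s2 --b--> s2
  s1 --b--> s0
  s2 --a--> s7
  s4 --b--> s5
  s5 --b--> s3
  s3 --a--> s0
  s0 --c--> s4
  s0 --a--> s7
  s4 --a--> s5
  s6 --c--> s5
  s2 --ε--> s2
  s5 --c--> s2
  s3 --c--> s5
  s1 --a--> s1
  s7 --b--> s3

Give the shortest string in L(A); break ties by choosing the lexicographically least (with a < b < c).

A breadth-first search from s0 reaches an accepting state first via the path s0 → s6 → s5 → s2 on input bcc.
No string of length < 3 is accepted (BFS exhausts all shorter strings without reaching an accepting state), and bcc is the lexicographically least accepting string of length 3.

bcc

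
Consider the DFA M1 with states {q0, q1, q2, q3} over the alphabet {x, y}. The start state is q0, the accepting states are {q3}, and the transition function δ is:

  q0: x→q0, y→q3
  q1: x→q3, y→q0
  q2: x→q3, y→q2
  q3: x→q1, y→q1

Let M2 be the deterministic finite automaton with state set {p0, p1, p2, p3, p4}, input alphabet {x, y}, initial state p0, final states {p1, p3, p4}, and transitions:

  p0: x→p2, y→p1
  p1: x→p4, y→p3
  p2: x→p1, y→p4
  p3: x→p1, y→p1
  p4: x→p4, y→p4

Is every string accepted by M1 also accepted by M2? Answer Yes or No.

Yes

Exploring the product automaton M1 × M2 from the start pair (q0, p0), following both machines on each input symbol, reaches 11 state pairs: (q0, p0), (q0, p2), (q3, p1), (q0, p1), (q3, p4), (q1, p4), (q1, p3), (q0, p4), (q3, p3), (q1, p1), (q0, p3).
M1 accepts in {q3} and M2 accepts in {p1, p3, p4}. The reachable pairs whose M1-component is accepting are (q3, p1), (q3, p4), (q3, p3); in each of them the M2-component is accepting too, so the product for L(M1) \ L(M2) (M1-component accepting, M2-component rejecting) has no reachable accepting pair and the difference is empty.
Hence every string in L(M1) is also in L(M2).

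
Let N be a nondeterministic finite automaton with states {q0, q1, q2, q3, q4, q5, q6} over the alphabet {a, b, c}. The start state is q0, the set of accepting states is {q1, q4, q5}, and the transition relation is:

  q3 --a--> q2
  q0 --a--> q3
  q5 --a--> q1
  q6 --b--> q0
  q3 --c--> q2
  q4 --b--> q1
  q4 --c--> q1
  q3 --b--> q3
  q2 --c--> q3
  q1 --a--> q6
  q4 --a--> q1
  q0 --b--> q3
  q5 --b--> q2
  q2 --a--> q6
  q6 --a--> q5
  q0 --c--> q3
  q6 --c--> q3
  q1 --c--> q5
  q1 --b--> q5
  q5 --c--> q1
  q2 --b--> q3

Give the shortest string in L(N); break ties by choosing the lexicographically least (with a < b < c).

A breadth-first search from q0 reaches an accepting state first via the path q0 → q3 → q2 → q6 → q5 on input aaaa.
No string of length < 4 is accepted (BFS exhausts all shorter strings without reaching an accepting state), and aaaa is the lexicographically least accepting string of length 4.

aaaa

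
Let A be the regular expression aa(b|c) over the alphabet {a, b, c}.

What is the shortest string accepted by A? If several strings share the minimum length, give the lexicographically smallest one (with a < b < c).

aab

By inspection of the expression, no string of length less than 3 matches, and aab is the lexicographically first match of length 3.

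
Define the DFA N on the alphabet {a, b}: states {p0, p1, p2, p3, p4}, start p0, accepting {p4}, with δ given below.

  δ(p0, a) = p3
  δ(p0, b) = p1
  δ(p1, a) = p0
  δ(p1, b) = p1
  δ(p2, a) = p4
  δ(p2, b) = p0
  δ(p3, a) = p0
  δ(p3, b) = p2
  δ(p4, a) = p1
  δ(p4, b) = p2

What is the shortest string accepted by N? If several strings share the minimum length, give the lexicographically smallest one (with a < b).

A breadth-first search from p0 reaches an accepting state first via the path p0 → p3 → p2 → p4 on input aba.
No string of length < 3 is accepted (BFS exhausts all shorter strings without reaching an accepting state), and aba is the lexicographically least accepting string of length 3.

aba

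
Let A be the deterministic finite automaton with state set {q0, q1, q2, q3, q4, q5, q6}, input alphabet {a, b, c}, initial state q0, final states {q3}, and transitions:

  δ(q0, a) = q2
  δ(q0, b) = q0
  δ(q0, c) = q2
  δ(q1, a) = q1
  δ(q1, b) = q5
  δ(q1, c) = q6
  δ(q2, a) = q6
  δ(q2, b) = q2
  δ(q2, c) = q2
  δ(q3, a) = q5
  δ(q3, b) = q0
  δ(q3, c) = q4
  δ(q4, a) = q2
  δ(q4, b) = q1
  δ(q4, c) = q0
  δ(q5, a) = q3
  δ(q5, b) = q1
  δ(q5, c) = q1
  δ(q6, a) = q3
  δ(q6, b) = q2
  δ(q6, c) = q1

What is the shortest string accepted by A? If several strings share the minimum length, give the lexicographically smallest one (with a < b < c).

A breadth-first search from q0 reaches an accepting state first via the path q0 → q2 → q6 → q3 on input aaa.
No string of length < 3 is accepted (BFS exhausts all shorter strings without reaching an accepting state), and aaa is the lexicographically least accepting string of length 3.

aaa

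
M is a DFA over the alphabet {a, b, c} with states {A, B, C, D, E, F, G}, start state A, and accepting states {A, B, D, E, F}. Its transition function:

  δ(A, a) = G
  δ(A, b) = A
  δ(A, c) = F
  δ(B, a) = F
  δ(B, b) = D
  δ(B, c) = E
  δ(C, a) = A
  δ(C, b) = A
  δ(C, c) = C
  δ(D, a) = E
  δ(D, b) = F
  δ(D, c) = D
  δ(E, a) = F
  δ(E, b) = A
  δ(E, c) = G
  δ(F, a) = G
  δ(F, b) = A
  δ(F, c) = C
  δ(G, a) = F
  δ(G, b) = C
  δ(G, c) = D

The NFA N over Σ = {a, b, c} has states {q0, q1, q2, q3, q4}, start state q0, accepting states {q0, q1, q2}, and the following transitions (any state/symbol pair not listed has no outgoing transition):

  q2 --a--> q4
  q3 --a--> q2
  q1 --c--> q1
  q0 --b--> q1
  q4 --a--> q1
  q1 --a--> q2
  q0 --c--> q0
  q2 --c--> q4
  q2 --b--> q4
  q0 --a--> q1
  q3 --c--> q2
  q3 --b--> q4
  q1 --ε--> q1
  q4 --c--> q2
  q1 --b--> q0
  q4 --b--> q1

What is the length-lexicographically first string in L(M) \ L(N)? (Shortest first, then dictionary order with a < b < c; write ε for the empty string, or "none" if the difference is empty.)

The string aab is accepted by M but not by N.
No shorter string lies in the difference, and aab is the lexicographically first length-3 string in L(M) \ L(N).

aab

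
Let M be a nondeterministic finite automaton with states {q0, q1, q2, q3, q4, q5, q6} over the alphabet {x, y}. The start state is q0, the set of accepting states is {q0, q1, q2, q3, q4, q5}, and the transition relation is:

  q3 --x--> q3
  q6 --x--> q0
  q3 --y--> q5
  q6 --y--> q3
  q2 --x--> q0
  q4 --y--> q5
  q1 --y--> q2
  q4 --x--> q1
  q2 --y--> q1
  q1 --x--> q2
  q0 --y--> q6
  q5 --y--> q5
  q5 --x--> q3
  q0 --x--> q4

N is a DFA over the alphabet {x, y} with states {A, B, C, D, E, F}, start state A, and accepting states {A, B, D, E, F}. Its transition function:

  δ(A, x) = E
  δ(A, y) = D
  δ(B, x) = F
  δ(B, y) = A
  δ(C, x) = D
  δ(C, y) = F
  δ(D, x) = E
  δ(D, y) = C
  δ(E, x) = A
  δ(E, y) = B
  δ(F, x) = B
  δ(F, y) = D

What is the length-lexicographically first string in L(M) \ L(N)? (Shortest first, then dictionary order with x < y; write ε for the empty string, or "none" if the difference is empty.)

yy

The string yy is accepted by M but not by N.
No shorter string lies in the difference, and yy is the lexicographically first length-2 string in L(M) \ L(N).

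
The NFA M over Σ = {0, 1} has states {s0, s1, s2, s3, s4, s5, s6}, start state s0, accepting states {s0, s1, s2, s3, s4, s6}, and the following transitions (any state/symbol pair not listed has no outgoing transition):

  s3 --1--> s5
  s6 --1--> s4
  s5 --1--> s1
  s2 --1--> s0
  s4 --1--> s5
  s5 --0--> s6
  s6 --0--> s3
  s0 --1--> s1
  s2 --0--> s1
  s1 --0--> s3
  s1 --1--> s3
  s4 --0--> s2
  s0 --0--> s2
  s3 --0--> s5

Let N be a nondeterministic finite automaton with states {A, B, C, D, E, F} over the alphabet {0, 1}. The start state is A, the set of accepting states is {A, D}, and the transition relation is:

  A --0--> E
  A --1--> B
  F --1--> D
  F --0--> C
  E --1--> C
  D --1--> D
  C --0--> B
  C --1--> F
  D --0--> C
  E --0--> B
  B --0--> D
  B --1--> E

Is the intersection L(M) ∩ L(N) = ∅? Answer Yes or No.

No

The empty string ε is accepted by both M and N.
Hence L(M) ∩ L(N) ≠ ∅.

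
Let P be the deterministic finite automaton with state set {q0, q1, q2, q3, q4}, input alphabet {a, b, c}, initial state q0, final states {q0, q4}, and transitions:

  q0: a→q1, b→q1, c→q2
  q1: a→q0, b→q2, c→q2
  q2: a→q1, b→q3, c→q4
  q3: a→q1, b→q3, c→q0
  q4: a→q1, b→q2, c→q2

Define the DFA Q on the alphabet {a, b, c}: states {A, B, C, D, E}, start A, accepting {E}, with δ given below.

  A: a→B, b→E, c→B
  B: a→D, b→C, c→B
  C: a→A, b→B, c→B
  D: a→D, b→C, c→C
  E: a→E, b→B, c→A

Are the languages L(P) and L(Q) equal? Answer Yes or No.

The empty string ε is accepted by P but rejected by Q.
So L(P) ≠ L(Q).

No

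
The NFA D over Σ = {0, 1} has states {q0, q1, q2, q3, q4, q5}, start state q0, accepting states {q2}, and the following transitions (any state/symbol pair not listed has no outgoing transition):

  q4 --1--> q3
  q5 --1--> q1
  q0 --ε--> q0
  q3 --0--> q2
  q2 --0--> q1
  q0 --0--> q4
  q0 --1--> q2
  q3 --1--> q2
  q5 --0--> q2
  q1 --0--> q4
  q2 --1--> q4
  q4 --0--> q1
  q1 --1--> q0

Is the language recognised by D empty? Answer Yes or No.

No

The string 1 is accepted: the run q0 → q2 ends in the accepting state q2.
Since at least one string is accepted, L(D) is not empty.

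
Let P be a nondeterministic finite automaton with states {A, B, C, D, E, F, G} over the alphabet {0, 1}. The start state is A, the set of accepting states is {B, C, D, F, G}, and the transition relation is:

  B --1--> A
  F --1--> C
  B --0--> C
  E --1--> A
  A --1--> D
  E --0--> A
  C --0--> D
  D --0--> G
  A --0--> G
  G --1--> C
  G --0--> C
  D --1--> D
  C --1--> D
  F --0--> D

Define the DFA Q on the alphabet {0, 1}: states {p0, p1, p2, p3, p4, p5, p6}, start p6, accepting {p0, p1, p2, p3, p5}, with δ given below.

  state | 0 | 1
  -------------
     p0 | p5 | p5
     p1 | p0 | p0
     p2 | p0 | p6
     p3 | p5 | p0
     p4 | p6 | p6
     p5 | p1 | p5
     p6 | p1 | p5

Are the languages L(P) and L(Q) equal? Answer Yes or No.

Yes

Exploring the product automaton P × Q from the start pair (A, p6), following both machines on each input symbol, reaches 4 state pairs: (A, p6), (G, p1), (D, p5), (C, p0).
P accepts in {B, C, D, F, G} and Q accepts in {p0, p1, p2, p3, p5}. In every reachable pair the two components are either both accepting — (G, p1), (D, p5), (C, p0) — or both non-accepting, so no string is accepted by exactly one of the machines: L(P) \ L(Q) and L(Q) \ L(P) are both empty.
Hence every string is accepted by P iff it is accepted by Q, and the two languages coincide.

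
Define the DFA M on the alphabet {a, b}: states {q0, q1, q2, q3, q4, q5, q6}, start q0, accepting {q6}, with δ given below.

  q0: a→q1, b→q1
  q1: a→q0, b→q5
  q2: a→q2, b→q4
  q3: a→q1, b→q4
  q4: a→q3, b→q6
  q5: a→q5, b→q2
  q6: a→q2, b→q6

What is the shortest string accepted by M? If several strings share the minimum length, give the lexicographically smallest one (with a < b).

A breadth-first search from q0 reaches an accepting state first via the path q0 → q1 → q5 → q2 → q4 → q6 on input abbbb.
No string of length < 5 is accepted (BFS exhausts all shorter strings without reaching an accepting state), and abbbb is the lexicographically least accepting string of length 5.

abbbb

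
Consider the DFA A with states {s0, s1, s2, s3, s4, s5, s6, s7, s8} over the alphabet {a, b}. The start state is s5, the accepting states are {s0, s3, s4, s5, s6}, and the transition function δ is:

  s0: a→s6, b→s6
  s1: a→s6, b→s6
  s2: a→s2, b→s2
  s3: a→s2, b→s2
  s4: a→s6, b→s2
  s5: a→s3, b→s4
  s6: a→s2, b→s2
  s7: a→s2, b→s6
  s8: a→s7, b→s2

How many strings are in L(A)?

The useful subgraph on states {s3, s4, s5, s6} is acyclic, so L(A) is finite; the longest accepting path visits 3 useful states, giving maximum string length 2.
Counting accepting paths from s5 by length: 1 of length 0, 2 of length 1, 1 of length 2. Total 4.

4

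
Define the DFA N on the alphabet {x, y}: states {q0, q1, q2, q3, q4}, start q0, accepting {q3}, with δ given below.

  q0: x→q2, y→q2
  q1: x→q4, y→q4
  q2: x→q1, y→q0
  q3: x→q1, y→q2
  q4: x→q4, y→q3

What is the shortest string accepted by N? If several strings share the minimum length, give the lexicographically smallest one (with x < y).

xxxy

A breadth-first search from q0 reaches an accepting state first via the path q0 → q2 → q1 → q4 → q3 on input xxxy.
No string of length < 4 is accepted (BFS exhausts all shorter strings without reaching an accepting state), and xxxy is the lexicographically least accepting string of length 4.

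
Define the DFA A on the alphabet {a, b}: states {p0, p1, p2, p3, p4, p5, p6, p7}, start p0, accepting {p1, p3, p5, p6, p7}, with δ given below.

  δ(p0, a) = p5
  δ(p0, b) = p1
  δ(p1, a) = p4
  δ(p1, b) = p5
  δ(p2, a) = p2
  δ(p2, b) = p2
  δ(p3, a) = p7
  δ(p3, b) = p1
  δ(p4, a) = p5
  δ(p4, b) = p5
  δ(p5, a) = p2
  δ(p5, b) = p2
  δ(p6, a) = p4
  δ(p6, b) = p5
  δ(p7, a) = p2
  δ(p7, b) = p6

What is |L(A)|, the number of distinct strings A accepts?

5

The useful subgraph on states {p0, p1, p4, p5} is acyclic, so L(A) is finite; the longest accepting path visits 4 useful states, giving maximum string length 3.
Counting accepting paths from p0 by length: 2 of length 1, 1 of length 2, 2 of length 3. Total 5.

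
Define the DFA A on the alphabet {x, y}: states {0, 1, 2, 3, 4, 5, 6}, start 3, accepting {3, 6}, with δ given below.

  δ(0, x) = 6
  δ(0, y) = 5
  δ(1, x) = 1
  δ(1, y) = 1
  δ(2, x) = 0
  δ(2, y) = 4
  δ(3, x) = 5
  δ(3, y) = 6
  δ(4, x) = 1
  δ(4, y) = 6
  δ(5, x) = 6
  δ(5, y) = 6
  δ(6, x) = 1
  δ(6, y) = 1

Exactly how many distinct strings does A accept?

The useful subgraph on states {3, 5, 6} is acyclic, so L(A) is finite; the longest accepting path visits 3 useful states, giving maximum string length 2.
Counting accepting paths from 3 by length: 1 of length 0, 1 of length 1, 2 of length 2. Total 4.

4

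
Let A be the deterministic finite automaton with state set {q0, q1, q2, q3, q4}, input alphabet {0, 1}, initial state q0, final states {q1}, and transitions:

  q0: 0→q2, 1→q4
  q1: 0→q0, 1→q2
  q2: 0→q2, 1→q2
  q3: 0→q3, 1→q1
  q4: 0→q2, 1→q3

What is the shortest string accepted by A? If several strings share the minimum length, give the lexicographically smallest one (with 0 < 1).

A breadth-first search from q0 reaches an accepting state first via the path q0 → q4 → q3 → q1 on input 111.
No string of length < 3 is accepted (BFS exhausts all shorter strings without reaching an accepting state), and 111 is the lexicographically least accepting string of length 3.

111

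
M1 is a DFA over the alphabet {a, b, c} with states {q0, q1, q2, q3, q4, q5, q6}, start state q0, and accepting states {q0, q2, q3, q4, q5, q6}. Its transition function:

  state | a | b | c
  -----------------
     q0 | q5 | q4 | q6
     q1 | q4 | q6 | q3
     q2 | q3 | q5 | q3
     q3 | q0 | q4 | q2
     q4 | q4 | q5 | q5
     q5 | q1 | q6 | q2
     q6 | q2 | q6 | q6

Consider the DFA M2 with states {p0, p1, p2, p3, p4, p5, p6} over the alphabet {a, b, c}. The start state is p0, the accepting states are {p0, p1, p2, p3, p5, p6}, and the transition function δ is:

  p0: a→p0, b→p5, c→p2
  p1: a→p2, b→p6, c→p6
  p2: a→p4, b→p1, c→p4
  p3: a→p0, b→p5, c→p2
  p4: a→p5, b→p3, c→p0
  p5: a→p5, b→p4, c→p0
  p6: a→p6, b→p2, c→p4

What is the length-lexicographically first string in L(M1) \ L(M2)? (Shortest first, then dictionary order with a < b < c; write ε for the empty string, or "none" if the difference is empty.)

The string bb is accepted by M1 but not by M2.
No shorter string lies in the difference, and bb is the lexicographically first length-2 string in L(M1) \ L(M2).

bb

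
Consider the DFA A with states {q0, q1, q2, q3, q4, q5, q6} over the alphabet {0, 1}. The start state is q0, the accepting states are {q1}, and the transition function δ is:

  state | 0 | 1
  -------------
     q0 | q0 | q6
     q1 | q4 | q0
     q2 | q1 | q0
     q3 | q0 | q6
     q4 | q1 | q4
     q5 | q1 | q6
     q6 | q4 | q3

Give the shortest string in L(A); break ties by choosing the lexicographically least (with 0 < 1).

100

A breadth-first search from q0 reaches an accepting state first via the path q0 → q6 → q4 → q1 on input 100.
No string of length < 3 is accepted (BFS exhausts all shorter strings without reaching an accepting state), and 100 is the lexicographically least accepting string of length 3.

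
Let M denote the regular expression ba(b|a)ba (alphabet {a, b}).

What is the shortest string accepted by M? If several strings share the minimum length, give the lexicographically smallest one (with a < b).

By inspection of the expression, no string of length less than 5 matches, and baaba is the lexicographically first match of length 5.

baaba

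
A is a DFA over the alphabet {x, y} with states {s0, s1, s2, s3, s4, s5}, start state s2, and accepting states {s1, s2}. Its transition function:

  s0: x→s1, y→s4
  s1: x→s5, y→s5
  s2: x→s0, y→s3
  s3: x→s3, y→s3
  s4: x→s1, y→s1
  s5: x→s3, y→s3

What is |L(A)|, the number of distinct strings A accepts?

4

The useful subgraph on states {s0, s1, s2, s4} is acyclic, so L(A) is finite; the longest accepting path visits 4 useful states, giving maximum string length 3.
Counting accepting paths from s2 by length: 1 of length 0, 1 of length 2, 2 of length 3. Total 4.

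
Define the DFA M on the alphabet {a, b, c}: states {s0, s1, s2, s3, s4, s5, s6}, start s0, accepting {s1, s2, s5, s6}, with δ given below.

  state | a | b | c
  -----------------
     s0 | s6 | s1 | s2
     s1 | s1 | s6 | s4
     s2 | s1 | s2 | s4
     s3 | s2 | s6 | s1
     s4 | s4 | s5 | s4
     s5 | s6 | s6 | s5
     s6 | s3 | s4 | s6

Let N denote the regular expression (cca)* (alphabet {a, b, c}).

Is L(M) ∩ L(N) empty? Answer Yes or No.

Converting the expression N to a DFA (subset construction, then merging equivalent states) gives the minimal DFA with states {n0, n1, n2, n3}, start state n0, accepting states {n0} and transitions n0: a→n1, b→n1, c→n2; n1: a→n1, b→n1, c→n1; n2: a→n1, b→n1, c→n3; n3: a→n0, b→n1, c→n1.
Exploring the product automaton M × N from the start pair (s0, n0), following both machines on each input symbol, reaches 11 state pairs: (s0, n0), (s6, n1), (s1, n1), (s2, n2), (s3, n1), (s4, n1), (s2, n1), (s4, n3), (s5, n1), (s4, n0), (s4, n2).
M accepts in {s1, s2, s5, s6} and N accepts in {n0}; no reachable pair has both components accepting, so no string drives both machines to acceptance simultaneously and L(M) ∩ L(N) = ∅.
So no string is accepted by both, and the intersection is empty.

Yes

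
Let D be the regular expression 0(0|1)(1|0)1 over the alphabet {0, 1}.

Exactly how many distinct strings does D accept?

4

The expression has no Kleene star, so L(D) is finite. Expanding the alternatives gives {0001, 0011, 0101, 0111}.
That is 4 of length 4: 4 strings in all.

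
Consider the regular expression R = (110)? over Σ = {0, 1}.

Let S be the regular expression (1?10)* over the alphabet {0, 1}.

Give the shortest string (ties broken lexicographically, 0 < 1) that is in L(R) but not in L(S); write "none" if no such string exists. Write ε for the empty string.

none

Converting the expression R to a DFA (subset construction, then merging equivalent states) gives the minimal DFA with states {r0, r1, r2, r3, r4}, start state r0, accepting states {r0, r4} and transitions r0: 0→r1, 1→r2; r1: 0→r1, 1→r1; r2: 0→r1, 1→r3; r3: 0→r4, 1→r1; r4: 0→r1, 1→r1.
Converting the expression S to a DFA (subset construction, then merging equivalent states) gives the minimal DFA with states {s0, s1, s2, s3}, start state s0, accepting states {s0} and transitions s0: 0→s1, 1→s2; s1: 0→s1, 1→s1; s2: 0→s0, 1→s3; s3: 0→s0, 1→s1.
Exploring the product automaton R × S from the start pair (r0, s0), following both machines on each input symbol, reaches 8 state pairs: (r0, s0), (r1, s1), (r2, s2), (r1, s0), (r3, s3), (r1, s2), (r4, s0), (r1, s3).
R accepts in {r0, r4} and S accepts in {s0}. The reachable pairs whose R-component is accepting are (r0, s0), (r4, s0); in each of them the S-component is accepting too, so the product for L(R) \ L(S) (R-component accepting, S-component rejecting) has no reachable accepting pair and the difference is empty.
So every string accepted by R is also accepted by S: L(R) \ L(S) = ∅ and there is no such string.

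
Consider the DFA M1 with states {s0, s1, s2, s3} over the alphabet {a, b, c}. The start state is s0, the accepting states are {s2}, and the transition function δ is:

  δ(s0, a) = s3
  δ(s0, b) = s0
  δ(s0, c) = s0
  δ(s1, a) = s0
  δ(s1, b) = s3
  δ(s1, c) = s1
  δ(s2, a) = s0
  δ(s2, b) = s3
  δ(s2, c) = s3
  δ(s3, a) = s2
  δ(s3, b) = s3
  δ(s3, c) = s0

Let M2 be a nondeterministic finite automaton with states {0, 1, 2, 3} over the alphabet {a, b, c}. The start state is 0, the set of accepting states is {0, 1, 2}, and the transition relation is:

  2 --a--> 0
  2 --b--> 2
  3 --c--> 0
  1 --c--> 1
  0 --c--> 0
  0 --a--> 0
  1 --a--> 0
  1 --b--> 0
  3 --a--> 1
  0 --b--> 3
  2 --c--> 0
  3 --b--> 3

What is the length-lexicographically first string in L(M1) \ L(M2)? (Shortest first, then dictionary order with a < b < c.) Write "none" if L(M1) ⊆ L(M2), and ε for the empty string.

none

Exploring the product automaton M1 × M2 from the start pair (s0, 0), following both machines on each input symbol, reaches 8 state pairs: (s0, 0), (s3, 0), (s0, 3), (s2, 0), (s3, 3), (s3, 1), (s2, 1), (s0, 1).
M1 accepts in {s2} and M2 accepts in {0, 1, 2}. The reachable pairs whose M1-component is accepting are (s2, 0), (s2, 1); in each of them the M2-component is accepting too, so the product for L(M1) \ L(M2) (M1-component accepting, M2-component rejecting) has no reachable accepting pair and the difference is empty.
So every string accepted by M1 is also accepted by M2: L(M1) \ L(M2) = ∅ and there is no such string.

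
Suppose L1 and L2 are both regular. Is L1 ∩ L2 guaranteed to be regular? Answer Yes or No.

Yes

Run DFAs for L₁ and L₂ in parallel: the product automaton with state set Q₁ × Q₂, start (q₁, q₂) and accepting set F₁ × F₂ recognises L₁ ∩ L₂.
So the regular languages are closed under intersection.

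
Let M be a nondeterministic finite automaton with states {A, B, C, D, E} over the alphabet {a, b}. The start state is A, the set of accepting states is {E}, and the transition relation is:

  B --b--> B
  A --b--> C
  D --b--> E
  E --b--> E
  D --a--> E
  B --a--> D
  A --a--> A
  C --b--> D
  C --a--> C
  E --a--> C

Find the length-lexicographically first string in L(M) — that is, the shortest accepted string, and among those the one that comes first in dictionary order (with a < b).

bba

A breadth-first search from A reaches an accepting state first via the path A → C → D → E on input bba.
No string of length < 3 is accepted (BFS exhausts all shorter strings without reaching an accepting state), and bba is the lexicographically least accepting string of length 3.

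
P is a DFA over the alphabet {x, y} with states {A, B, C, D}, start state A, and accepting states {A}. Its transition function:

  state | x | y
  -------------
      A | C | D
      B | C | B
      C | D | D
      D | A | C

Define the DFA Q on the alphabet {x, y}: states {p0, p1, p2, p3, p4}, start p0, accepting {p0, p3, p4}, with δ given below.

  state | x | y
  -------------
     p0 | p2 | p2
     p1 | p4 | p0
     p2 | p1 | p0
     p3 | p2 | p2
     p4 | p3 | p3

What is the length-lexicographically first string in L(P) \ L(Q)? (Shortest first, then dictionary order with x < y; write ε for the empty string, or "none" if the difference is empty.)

The string yx is accepted by P but not by Q.
No shorter string lies in the difference, and yx is the lexicographically first length-2 string in L(P) \ L(Q).

yx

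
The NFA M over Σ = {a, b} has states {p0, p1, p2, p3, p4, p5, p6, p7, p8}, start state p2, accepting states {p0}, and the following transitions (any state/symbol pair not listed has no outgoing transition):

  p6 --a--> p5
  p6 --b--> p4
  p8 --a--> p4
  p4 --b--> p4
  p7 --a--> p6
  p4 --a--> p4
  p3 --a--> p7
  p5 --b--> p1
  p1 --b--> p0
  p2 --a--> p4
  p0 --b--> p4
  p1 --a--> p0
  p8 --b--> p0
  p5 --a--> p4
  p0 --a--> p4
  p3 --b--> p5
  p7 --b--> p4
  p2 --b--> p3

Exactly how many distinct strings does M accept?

The useful subgraph on states {p0, p1, p2, p3, p5, p6, p7} is acyclic, so L(M) is finite; the longest accepting path visits 7 useful states, giving maximum string length 6.
Counting accepting paths from p2 by length: 2 of length 4, 2 of length 6. Total 4.

4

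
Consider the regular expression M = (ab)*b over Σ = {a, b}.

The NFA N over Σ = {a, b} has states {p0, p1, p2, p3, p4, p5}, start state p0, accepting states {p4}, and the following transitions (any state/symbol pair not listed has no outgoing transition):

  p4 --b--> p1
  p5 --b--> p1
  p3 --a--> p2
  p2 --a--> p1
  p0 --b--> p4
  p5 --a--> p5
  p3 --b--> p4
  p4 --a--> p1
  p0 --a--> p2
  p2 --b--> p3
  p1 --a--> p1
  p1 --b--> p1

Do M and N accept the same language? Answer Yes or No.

Yes

Converting the expression M to a DFA (subset construction, then merging equivalent states) gives the minimal DFA with states {m0, m1, m2, m3}, start state m0, accepting states {m2} and transitions m0: a→m1, b→m2; m1: a→m3, b→m0; m2: a→m3, b→m3; m3: a→m3, b→m3.
Exploring the product automaton M × N from the start pair (m0, p0), following both machines on each input symbol, reaches 5 state pairs: (m0, p0), (m1, p2), (m2, p4), (m3, p1), (m0, p3).
M accepts in {m2} and N accepts in {p4}. In every reachable pair the two components are either both accepting — (m2, p4) — or both non-accepting, so no string is accepted by exactly one of the machines: L(M) \ L(N) and L(N) \ L(M) are both empty.
Hence every string is accepted by M iff it is accepted by N, and the two languages coincide.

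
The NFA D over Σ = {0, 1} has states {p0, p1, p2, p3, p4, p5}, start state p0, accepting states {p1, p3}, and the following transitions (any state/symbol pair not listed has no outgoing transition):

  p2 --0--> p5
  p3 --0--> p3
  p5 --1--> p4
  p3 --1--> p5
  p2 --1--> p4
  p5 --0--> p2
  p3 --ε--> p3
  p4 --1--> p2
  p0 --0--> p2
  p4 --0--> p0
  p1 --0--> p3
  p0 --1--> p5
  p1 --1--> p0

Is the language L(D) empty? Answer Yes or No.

The states reachable from the start state are {p0, p2, p4, p5}.
None of the accepting states {p1, p3} is reachable, so no string is accepted and L(D) = ∅.

Yes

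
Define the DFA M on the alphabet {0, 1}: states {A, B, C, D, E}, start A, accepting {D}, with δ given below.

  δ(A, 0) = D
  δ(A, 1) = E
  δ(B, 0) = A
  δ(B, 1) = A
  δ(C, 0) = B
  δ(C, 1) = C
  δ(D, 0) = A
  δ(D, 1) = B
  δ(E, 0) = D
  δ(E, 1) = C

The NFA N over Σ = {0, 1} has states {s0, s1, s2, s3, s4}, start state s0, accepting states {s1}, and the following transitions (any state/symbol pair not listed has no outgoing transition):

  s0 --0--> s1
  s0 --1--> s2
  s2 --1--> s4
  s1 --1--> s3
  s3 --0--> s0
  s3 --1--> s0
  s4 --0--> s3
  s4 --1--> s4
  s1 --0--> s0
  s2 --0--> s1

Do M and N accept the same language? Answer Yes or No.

Yes

Exploring the product automaton M × N from the start pair (A, s0), following both machines on each input symbol, reaches 5 state pairs: (A, s0), (D, s1), (E, s2), (B, s3), (C, s4).
M accepts in {D} and N accepts in {s1}. In every reachable pair the two components are either both accepting — (D, s1) — or both non-accepting, so no string is accepted by exactly one of the machines: L(M) \ L(N) and L(N) \ L(M) are both empty.
Hence every string is accepted by M iff it is accepted by N, and the two languages coincide.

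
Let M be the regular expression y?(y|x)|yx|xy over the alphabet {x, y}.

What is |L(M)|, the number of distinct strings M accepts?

5

The expression has no Kleene star, so L(M) is finite. Expanding the alternatives gives {x, y, xy, yx, yy}.
That is 2 of length 1, 3 of length 2: 5 strings in all.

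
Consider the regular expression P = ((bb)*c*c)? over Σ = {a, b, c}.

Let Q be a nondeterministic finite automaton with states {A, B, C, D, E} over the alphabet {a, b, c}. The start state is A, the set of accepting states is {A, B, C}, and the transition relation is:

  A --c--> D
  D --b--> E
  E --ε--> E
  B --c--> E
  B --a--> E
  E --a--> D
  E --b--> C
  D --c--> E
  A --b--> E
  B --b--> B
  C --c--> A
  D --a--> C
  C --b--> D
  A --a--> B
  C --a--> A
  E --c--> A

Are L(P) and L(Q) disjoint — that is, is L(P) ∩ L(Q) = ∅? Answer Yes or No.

The empty string ε is accepted by both P and Q.
Hence L(P) ∩ L(Q) ≠ ∅.

No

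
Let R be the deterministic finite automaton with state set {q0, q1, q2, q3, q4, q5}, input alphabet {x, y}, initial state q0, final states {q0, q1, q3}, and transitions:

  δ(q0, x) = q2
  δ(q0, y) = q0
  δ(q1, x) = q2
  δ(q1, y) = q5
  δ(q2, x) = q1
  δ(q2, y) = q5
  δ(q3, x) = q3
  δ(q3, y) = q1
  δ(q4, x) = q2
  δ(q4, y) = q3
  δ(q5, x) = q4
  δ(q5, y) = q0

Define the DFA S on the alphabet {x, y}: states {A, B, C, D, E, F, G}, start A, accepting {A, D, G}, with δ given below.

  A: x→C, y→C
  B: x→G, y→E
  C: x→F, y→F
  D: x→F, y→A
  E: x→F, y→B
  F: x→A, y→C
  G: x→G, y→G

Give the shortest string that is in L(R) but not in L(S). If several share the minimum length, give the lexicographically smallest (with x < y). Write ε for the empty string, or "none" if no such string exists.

y

The string y is accepted by R but not by S.
No shorter string lies in the difference, and y is the lexicographically first length-1 string in L(R) \ L(S).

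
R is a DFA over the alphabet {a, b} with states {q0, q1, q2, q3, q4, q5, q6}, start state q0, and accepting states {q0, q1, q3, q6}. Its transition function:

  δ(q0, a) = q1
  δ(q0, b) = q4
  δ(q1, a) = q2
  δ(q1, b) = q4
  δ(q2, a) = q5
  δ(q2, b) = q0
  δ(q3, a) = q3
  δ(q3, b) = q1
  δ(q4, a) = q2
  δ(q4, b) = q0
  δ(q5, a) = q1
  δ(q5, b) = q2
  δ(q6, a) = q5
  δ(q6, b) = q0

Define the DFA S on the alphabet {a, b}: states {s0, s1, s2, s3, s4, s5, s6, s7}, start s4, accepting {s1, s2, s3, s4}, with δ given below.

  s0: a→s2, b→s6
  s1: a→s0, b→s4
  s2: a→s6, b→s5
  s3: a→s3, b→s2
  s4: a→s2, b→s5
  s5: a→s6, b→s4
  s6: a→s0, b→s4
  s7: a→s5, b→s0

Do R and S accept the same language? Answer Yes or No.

Exploring the product automaton R × S from the start pair (q0, s4), following both machines on each input symbol, reaches 5 state pairs: (q0, s4), (q1, s2), (q4, s5), (q2, s6), (q5, s0).
R accepts in {q0, q1, q3, q6} and S accepts in {s1, s2, s3, s4}. In every reachable pair the two components are either both accepting — (q0, s4), (q1, s2) — or both non-accepting, so no string is accepted by exactly one of the machines: L(R) \ L(S) and L(S) \ L(R) are both empty.
Hence every string is accepted by R iff it is accepted by S, and the two languages coincide.

Yes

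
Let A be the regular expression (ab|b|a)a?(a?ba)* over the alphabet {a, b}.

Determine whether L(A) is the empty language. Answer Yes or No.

No

The string a matches the expression, so it belongs to L(A).
Since L(A) contains at least one string, it is not empty.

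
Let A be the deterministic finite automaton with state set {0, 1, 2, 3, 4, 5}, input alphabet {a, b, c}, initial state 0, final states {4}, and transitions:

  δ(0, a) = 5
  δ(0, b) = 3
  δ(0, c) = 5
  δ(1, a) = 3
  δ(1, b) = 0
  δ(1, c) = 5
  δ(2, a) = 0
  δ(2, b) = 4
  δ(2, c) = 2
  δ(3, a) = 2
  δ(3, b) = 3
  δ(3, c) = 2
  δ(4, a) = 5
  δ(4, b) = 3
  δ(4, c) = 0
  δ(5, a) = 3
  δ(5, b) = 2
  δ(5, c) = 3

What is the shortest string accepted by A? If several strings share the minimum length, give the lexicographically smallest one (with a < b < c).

abb

A breadth-first search from 0 reaches an accepting state first via the path 0 → 5 → 2 → 4 on input abb.
No string of length < 3 is accepted (BFS exhausts all shorter strings without reaching an accepting state), and abb is the lexicographically least accepting string of length 3.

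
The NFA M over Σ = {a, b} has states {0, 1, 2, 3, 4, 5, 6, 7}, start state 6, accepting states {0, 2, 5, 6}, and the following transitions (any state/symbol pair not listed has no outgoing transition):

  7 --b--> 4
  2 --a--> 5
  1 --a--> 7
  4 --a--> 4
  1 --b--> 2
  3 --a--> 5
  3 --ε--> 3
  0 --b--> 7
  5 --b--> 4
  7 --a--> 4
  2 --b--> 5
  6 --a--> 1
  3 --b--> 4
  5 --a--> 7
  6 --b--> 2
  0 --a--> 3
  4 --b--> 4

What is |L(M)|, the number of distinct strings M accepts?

7

The useful subgraph on states {1, 2, 5, 6} is acyclic, so L(M) is finite; the longest accepting path visits 4 useful states, giving maximum string length 3.
Counting accepting paths from 6 by length: 1 of length 0, 1 of length 1, 3 of length 2, 2 of length 3. Total 7.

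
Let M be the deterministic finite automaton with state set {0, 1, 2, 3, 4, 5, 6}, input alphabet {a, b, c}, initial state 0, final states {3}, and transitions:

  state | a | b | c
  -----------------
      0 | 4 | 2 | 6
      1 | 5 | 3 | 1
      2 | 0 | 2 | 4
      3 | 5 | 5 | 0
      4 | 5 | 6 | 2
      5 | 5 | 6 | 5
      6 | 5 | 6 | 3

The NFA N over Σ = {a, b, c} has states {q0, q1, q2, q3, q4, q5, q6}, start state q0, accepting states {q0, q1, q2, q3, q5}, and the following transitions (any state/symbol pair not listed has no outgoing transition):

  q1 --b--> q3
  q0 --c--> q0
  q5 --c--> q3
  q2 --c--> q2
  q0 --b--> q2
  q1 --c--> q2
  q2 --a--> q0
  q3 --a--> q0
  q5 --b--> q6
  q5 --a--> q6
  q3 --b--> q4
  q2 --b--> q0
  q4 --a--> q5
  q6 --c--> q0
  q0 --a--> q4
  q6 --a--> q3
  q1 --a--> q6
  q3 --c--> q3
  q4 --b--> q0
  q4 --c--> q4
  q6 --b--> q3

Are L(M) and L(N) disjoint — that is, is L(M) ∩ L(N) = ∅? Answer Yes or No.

The string cc is accepted by both M and N.
Hence L(M) ∩ L(N) ≠ ∅.

No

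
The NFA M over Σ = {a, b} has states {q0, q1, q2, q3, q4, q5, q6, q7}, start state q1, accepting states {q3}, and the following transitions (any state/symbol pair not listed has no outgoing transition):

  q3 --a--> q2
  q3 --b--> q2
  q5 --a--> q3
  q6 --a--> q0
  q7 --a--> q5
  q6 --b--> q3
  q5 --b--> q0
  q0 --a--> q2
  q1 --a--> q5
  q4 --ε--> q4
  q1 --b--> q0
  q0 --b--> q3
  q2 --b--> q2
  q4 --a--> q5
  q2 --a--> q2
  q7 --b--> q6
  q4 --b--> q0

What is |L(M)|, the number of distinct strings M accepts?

3

The useful subgraph on states {q0, q1, q3, q5} is acyclic, so L(M) is finite; the longest accepting path visits 4 useful states, giving maximum string length 3.
Counting accepting paths from q1 by length: 2 of length 2, 1 of length 3. Total 3.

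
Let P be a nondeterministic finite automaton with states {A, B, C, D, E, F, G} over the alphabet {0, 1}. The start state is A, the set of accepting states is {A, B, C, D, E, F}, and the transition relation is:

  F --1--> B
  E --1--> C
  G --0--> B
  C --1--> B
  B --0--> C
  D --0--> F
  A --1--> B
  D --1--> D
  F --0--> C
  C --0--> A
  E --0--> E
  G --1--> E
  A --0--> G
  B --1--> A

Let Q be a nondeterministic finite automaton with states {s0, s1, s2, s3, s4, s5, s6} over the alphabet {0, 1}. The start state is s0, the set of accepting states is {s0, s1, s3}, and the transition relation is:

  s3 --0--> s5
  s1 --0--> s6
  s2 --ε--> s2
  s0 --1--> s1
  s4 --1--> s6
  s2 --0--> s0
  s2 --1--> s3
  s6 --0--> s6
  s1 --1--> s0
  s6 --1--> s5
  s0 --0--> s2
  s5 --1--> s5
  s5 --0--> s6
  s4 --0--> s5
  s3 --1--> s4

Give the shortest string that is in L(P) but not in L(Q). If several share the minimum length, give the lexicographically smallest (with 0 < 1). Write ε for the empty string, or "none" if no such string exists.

10

The string 10 is accepted by P but not by Q.
No shorter string lies in the difference, and 10 is the lexicographically first length-2 string in L(P) \ L(Q).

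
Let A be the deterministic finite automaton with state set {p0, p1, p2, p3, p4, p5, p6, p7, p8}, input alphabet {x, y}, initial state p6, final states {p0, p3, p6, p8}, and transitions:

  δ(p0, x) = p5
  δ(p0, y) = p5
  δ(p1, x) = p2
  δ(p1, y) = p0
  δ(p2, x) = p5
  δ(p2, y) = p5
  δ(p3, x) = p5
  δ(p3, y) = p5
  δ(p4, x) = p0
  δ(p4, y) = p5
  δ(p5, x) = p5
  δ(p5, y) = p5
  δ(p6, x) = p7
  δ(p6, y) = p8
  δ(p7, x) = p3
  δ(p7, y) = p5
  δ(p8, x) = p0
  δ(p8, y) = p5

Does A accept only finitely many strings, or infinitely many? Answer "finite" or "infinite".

finite

The useful states (reachable from p6 and able to reach an accepting state) are {p0, p3, p6, p7, p8}.
Restricted to these states the transition graph has no cycle, so every accepting path has bounded length and L is finite.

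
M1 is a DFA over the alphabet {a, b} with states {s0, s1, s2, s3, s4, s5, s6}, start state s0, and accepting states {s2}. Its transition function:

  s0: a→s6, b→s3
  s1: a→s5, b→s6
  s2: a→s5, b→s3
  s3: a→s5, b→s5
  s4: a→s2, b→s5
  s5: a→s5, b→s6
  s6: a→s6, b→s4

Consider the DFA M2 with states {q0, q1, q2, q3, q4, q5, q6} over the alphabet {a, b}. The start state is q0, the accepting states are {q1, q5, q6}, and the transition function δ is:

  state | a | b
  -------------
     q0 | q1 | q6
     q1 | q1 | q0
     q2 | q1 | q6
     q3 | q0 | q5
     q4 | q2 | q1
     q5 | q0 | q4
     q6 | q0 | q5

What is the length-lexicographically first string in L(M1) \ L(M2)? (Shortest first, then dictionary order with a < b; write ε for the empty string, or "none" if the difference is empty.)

The string babba is accepted by M1 but not by M2.
No shorter string lies in the difference, and babba is the lexicographically first length-5 string in L(M1) \ L(M2).

babba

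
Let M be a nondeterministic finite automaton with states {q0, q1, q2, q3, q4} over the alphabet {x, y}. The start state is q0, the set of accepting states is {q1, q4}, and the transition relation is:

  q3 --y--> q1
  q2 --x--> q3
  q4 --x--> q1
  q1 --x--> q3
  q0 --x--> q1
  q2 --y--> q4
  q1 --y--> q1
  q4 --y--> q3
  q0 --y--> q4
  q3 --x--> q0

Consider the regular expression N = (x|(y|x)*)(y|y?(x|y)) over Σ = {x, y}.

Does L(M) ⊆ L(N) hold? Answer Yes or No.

Converting the expression N to a DFA (subset construction, then merging equivalent states) gives the minimal DFA with states {n0, n1}, start state n0, accepting states {n1} and transitions n0: x→n1, y→n1; n1: x→n1, y→n1.
Exploring the product automaton M × N from the start pair (q0, n0), following both machines on each input symbol, reaches 5 state pairs: (q0, n0), (q1, n1), (q4, n1), (q3, n1), (q0, n1).
M accepts in {q1, q4} and N accepts in {n1}. The reachable pairs whose M-component is accepting are (q1, n1), (q4, n1); in each of them the N-component is accepting too, so the product for L(M) \ L(N) (M-component accepting, N-component rejecting) has no reachable accepting pair and the difference is empty.
Hence every string in L(M) is also in L(N).

Yes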